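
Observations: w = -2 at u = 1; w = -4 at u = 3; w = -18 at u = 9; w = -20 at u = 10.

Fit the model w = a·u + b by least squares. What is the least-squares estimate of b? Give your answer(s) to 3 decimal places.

b = 1.038

Sums needed: Σu·u = 191, Σu = 23, Σ1 = 4.
For Xᵀw: Σu·w = -376, Σw = -44.
Eliminating b: 4·(row 1) − 23·(row 2) gives 235·a = 4·(-376) − 23·(-44) = -492, so a = -492/235.
Then b = ((-44) − 23·(-492/235))/4 = 244/235.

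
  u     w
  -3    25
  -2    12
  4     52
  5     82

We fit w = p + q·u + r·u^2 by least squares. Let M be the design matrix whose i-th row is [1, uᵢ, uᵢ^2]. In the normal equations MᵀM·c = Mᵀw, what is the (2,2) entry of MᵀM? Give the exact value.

Row 2 ↔ basis u, column 2 ↔ basis u, so (MᵀM)_{2,2} = Σᵢ (u)·(u) = (-3)·(-3) + (-2)·(-2) + (4)·(4) + (5)·(5) = 54.

54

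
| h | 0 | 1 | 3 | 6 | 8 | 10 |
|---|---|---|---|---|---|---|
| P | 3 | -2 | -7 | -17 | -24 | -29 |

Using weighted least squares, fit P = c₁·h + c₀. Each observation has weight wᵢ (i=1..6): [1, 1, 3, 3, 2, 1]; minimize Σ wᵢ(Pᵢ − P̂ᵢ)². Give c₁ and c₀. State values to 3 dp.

c₁ = -3.220, c₀ = 2.351

Sums needed: Σwᵢ·h·h = 364, Σwᵢ·h = 54, Σwᵢ·1 = 11.
Right-hand side: Σwᵢ·h·P = -1045, Σwᵢ·P = -148.
det = 364·11 − 54² = 1088.
c₁ = ((-1045)·11 − 54·(-148))/1088 = -3503/1088; c₀ = (364·(-148) − 54·(-1045))/1088 = 1279/544.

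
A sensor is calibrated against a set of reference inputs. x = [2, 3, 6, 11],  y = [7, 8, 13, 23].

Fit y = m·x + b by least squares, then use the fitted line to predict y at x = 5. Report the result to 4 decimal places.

AᵀA·[m, b]ᵀ = Aᵀy reads: 170·m + 22·b = 369;  22·m + 4·b = 51.
det = 170·4 − 22² = 196.
m = (369·4 − 22·51)/196 = 177/98; b = (170·51 − 22·369)/196 = 138/49.
At x = 5: ŷ = (177/98)·(5) + (138/49)·(1) = 1161/98.

ŷ = 11.8469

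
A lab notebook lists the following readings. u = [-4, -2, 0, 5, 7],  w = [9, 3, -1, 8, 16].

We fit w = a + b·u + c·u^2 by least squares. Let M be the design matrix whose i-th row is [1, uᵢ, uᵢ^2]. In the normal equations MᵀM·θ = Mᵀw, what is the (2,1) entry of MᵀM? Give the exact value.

Row 2 ↔ basis u, column 1 ↔ basis 1, so (MᵀM)_{2,1} = Σᵢ u = (-4)·(1) + (-2)·(1) + (0)·(1) + (5)·(1) + (7)·(1) = 6.

6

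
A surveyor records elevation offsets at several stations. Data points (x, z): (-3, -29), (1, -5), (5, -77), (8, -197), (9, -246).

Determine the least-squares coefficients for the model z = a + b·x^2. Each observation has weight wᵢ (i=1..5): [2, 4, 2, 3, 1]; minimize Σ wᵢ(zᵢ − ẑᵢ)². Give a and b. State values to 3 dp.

Compute the Gram sums: Σwᵢ·1 = 12, Σwᵢ·x^2 = 345, Σwᵢ·x^2·x^2 = 20265.
Moment sums: Σwᵢ·z = -1069, Σwᵢ·x^2·z = -62142.
MᵀWM·[a, b]ᵀ = MᵀWz becomes [[12, 345]; [345, 20265]]·[a, b]ᵀ = [-1069, -62142]ᵀ.
det = 12·20265 − 345² = 124155.
a = ((-1069)·20265 − 345·(-62142))/124155 = -14953/8277; b = (12·(-62142) − 345·(-1069))/124155 = -125633/41385.

a = -1.807, b = -3.036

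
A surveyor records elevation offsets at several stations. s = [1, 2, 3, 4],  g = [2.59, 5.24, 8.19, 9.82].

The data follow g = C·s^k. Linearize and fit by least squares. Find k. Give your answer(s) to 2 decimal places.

Let Y = ln g. Fitting Y = k·ln s + ln C by least squares:
Sums: Σln s = 3.1781, Σ(ln s)² = 3.6092, Σln g = 6.9953, Σln s·ln g = 6.6252.
Normal system: [[3.6092, 3.1781]; [3.1781, 4]]·[k, ln C]ᵀ = [6.6252, 6.9953]ᵀ.
Solving (det = 4.3368): k = 0.98447, ln C = 0.96665.

k = 0.98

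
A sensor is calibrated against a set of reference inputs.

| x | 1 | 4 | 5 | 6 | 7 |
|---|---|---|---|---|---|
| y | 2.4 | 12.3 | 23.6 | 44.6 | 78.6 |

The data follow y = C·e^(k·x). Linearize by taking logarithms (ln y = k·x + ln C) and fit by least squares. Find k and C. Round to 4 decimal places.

With ln yᵢ as the transformed response and xᵢ as the regressor:
Σx = 23.0000, Σ(x)² = 127.0000, Σln y = 14.7084, Σx·ln y = 80.0571.
Normal system: [[127.0000, 23.0000]; [23.0000, 5]]·[k, ln C]ᵀ = [80.0571, 14.7084]ᵀ.
Slope k = (n·Σx·ln y − Σx·Σln y)/(n·Σ(x)² − (Σx)²) = (5·80.0571 − 23.0000·14.7084)/106.0000 = 0.58483; ln C = (Σln y − k·Σx)/n = 0.25147, so C = exp(0.25147) = 1.28592.

k = 0.5848, C = 1.2859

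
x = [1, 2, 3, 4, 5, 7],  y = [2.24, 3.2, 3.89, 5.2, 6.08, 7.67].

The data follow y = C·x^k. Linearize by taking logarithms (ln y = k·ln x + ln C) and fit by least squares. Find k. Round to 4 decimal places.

With ln yᵢ as the transformed response and ln xᵢ as the regressor:
Σln x = 6.7334, Σ(ln x)² = 9.9861, Σln y = 8.8190, Σln x·ln y = 11.4536.
Equations: 9.9861·k + 6.7334·ln C = 11.4536;  6.7334·k + 6·ln C = 8.8190.
Δ = 9.9861·6 − (6.7334)² = 14.5777; k = (11.4536·6 − 6.7334·8.8190)/14.5777 = 0.64068, ln C = (9.9861·8.8190 − 6.7334·11.4536)/14.5777 = 0.75084.

k = 0.6407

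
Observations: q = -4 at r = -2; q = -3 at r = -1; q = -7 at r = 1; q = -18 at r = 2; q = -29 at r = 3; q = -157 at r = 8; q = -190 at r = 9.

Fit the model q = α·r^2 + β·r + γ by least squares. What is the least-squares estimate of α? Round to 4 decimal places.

From the data, Σr^2·r^2 = 10772, Σr^2·r = 1268, Σr^2 = 164, Σr·r = 164, Σr = 20, Σ1 = 7.
Right-hand side: Σr^2·q = -25797, Σr·q = -3085, Σq = -408.
Inverting the 3×3 Gram matrix, [α, β, γ]ᵀ = [-87863/44364, -34876/11091, -10725/3697]ᵀ.

α = -1.9805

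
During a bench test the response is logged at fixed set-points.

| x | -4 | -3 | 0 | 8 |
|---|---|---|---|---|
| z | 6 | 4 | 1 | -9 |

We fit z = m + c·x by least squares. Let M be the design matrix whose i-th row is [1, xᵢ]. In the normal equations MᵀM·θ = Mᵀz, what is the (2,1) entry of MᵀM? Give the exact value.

1

Row 2 ↔ basis x, column 1 ↔ basis 1, so (MᵀM)_{2,1} = Σᵢ x = (-4)·(1) + (-3)·(1) + (0)·(1) + (8)·(1) = 1.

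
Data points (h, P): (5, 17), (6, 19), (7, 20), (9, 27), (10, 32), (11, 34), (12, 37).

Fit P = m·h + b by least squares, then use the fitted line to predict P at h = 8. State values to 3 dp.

Entries of XᵀX: Σh·h = 556, Σh = 60, Σ1 = 7.
And Σh·P = 1720, ΣP = 186.
So XᵀX·[m, b]ᵀ = XᵀP: [[556, 60]; [60, 7]]·[m, b]ᵀ = [1720, 186]ᵀ.
Eliminating b: 7·(row 1) − 60·(row 2) gives 292·m = 7·1720 − 60·186 = 880, so m = 220/73.
Then b = (186 − 60·(220/73))/7 = 54/73.
At h = 8: P̂ = (220/73)·(8) + (54/73)·(1) = 1814/73.

P̂ = 24.849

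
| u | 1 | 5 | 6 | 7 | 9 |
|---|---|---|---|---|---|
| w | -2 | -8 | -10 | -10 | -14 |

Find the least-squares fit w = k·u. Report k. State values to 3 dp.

k = -1.552

Entries of MᵀM: Σu·u = 192.
And Σu·w = -298.
Hence k = -298 / 192 ≈ -1.55208.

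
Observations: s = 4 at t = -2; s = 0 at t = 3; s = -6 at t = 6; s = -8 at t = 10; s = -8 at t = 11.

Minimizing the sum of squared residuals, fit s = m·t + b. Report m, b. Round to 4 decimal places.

MᵀM·[m, b]ᵀ = Mᵀs reads: 270·m + 28·b = -212;  28·m + 5·b = -18.
Determinant 270·5 − 28² = 566.
m = ((-212)·5 − 28·(-18))/566 = -278/283; b = (270·(-18) − 28·(-212))/566 = 538/283.

m = -0.9823, b = 1.9011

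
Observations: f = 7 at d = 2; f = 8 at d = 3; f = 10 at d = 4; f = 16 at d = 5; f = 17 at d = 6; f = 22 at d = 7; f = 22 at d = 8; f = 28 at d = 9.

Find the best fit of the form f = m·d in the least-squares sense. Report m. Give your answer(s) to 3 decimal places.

Normal-equation sums: Σd·d = 284.
For Aᵀf: Σd·f = 842.
AᵀA·[m]ᵀ = Aᵀf becomes [[284]]·[m]ᵀ = [842]ᵀ.
Hence m = 842 / 284 ≈ 2.96479.

m = 2.965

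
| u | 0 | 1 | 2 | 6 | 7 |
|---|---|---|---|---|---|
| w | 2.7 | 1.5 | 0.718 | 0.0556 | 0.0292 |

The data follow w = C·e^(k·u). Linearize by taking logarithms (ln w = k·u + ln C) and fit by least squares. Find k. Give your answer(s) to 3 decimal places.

k = -0.649

Let Y = ln w. Fitting Y = k·u + ln C by least squares:
Σu = 16.0000, Σ(u)² = 90.0000, Σln w = -5.3557, Σu·ln w = -42.3296.
Equations: 90.0000·k + 16.0000·ln C = -42.3296;  16.0000·k + 5·ln C = -5.3557.
Solving (det = 194.0000): k = -0.64926, ln C = 1.00649.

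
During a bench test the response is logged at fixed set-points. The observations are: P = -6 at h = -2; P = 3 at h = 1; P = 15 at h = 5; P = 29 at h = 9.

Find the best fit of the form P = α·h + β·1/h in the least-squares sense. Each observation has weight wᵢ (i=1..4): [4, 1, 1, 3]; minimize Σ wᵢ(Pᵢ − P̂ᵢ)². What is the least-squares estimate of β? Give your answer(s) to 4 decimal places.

Sums needed: Σwᵢ·h·h = 285, Σwᵢ·h·1/h = 9, Σwᵢ·1/h·1/h = 1402/675.
Moment sums: Σwᵢ·h·P = 909, Σwᵢ·1/h·P = 83/3.
MᵀWM·[α, β]ᵀ = MᵀWP becomes [[285, 9]; [9, 1402/675]]·[α, β]ᵀ = [909, 83/3]ᵀ.
Determinant 285·(1402/675) − 9² = 22993/45.
α = (909·(1402/675) − 9·(83/3))/(22993/45) = 368781/114965; β = (285·(83/3) − 9·909)/(22993/45) = -13320/22993.

β = -0.5793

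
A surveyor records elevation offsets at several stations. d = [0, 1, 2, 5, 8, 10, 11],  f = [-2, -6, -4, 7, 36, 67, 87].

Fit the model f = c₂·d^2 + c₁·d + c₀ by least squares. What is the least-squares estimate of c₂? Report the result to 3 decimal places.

Entries of MᵀM: Σd^2·d^2 = 29379, Σd^2·d = 2977, Σd^2 = 315, Σd·d = 315, Σd = 37, Σ1 = 7.
Right-hand side: Σd^2·f = 19684, Σd·f = 1936, Σf = 185.
Inverting the 3×3 Gram matrix, [c₂, c₁, c₀]ᵀ = [174135/165284, -83851/23612, -91342/41321]ᵀ.

c₂ = 1.054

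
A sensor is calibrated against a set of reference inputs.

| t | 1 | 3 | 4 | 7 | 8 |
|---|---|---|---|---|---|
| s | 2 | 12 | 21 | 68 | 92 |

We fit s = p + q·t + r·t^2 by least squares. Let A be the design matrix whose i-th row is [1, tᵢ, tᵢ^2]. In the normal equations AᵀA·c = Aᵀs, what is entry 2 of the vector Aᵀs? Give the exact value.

1334

Entry 2 ↔ basis t, so (Aᵀs)_{2} = Σᵢ (t)·sᵢ = (1)·(2) + (3)·(12) + (4)·(21) + (7)·(68) + (8)·(92) = 1334.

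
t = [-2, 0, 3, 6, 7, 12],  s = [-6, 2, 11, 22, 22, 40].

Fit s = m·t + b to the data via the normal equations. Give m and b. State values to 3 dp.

m = 3.222, b = 1.206

Normal-equation sums: Σt·t = 242, Σt = 26, Σ1 = 6.
For Aᵀs: Σt·s = 811, Σs = 91.
Normal equations: [[242, 26]; [26, 6]]·[m, b]ᵀ = [811, 91]ᵀ.
Determinant 242·6 − 26² = 776.
m = (811·6 − 26·91)/776 = 625/194; b = (242·91 − 26·811)/776 = 117/97.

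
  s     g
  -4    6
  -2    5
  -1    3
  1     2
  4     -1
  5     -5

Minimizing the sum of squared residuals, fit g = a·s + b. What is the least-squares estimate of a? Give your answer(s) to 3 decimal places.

Setting ∂/∂a … = 0 gives: 63·a + 3·b = -64;  3·a + 6·b = 10.
Determinant 63·6 − 3² = 369.
a = ((-64)·6 − 3·10)/369 = -46/41; b = (63·10 − 3·(-64))/369 = 274/123.

a = -1.122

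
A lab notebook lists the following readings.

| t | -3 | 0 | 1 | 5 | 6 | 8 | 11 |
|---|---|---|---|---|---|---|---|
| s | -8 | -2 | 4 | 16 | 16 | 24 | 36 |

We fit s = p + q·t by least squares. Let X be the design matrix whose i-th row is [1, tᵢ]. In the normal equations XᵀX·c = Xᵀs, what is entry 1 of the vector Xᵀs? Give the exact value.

86

Entry 1 ↔ basis 1, so (Xᵀs)_{1} = Σᵢ sᵢ = (1)·(-8) + (1)·(-2) + (1)·(4) + (1)·(16) + (1)·(16) + (1)·(24) + (1)·(36) = 86.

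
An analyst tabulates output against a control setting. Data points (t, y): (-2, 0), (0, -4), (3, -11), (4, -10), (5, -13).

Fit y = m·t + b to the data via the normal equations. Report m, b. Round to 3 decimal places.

m = -1.824, b = -3.953

With design matrix X, XᵀX = [[54, 10]; [10, 5]] and Xᵀy = [-138, -38]ᵀ.
Eliminating b: 5·(row 1) − 10·(row 2) gives 170·m = 5·(-138) − 10·(-38) = -310, so m = -31/17.
Then b = ((-38) − 10·(-31/17))/5 = -336/85.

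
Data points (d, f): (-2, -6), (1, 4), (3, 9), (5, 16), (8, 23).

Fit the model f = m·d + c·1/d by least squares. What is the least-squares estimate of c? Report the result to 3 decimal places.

Forming XᵀX = [[103, 5]; [5, 20401/14400]] and Xᵀf = [307, 643/40]ᵀ gives XᵀX·[m, c]ᵀ = Xᵀf.
Δ = 103·(20401/14400) − 5² = 1741303/14400.
m = (307·(20401/14400) − 5·(643/40))/(1741303/14400) = 5105707/1741303; c = (103·(643/40) − 5·307)/(1741303/14400) = 1738440/1741303.

c = 0.998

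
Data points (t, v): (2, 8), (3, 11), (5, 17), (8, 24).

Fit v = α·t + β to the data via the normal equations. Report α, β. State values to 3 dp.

α = 2.667, β = 3.000

From the data, Σt·t = 102, Σt = 18, Σ1 = 4.
For Mᵀv: Σt·v = 326, Σv = 60.
MᵀM·[α, β]ᵀ = Mᵀv becomes [[102, 18]; [18, 4]]·[α, β]ᵀ = [326, 60]ᵀ.
Eliminating β: 4·(row 1) − 18·(row 2) gives 84·α = 4·326 − 18·60 = 224, so α = 8/3.
Then β = (60 − 18·(8/3))/4 = 3.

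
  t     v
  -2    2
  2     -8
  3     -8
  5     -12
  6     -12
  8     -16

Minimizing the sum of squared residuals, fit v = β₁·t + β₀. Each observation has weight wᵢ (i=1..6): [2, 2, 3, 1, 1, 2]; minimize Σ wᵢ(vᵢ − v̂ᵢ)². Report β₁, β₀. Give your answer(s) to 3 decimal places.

The normal equations are: 232·β₁ + 36·β₀ = -500;  36·β₁ + 11·β₀ = -92.
(Σwᵢ·t·t = 232, Σwᵢ·t = 36, Σwᵢ·1 = 11, Σwᵢ·t·v = -500, Σwᵢ·v = -92.)
det = 232·11 − 36² = 1256.
β₁ = ((-500)·11 − 36·(-92))/1256 = -547/314; β₀ = (232·(-92) − 36·(-500))/1256 = -418/157.

β₁ = -1.742, β₀ = -2.662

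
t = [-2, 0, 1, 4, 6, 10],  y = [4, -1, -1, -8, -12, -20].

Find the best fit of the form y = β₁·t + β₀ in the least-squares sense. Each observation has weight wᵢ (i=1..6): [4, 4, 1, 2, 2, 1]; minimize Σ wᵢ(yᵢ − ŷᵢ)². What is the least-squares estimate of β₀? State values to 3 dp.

β₀ = -0.267

Entries of AᵀWA: Σwᵢ·t·t = 221, Σwᵢ·t = 23, Σwᵢ·1 = 14.
Right-hand side: Σwᵢ·t·y = -441, Σwᵢ·y = -49.
Normal equations: [[221, 23]; [23, 14]]·[β₁, β₀]ᵀ = [-441, -49]ᵀ.
det = 221·14 − 23² = 2565.
β₁ = ((-441)·14 − 23·(-49))/2565 = -5047/2565; β₀ = (221·(-49) − 23·(-441))/2565 = -686/2565.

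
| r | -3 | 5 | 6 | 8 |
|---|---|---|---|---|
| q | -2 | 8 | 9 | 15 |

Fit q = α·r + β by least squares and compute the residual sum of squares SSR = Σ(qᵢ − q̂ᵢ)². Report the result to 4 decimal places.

Normal-equation sums: Σr·r = 134, Σr = 16, Σ1 = 4.
And Σr·q = 220, Σq = 30.
AᵀA·[α, β]ᵀ = Aᵀq becomes [[134, 16]; [16, 4]]·[α, β]ᵀ = [220, 30]ᵀ.
det = 134·4 − 16² = 280.
α = (220·4 − 16·30)/280 = 10/7; β = (134·30 − 16·220)/280 = 25/14.
Residuals: 1/2, -13/14, -19/14, 25/14; SSR = 43/7.

SSR = 6.1429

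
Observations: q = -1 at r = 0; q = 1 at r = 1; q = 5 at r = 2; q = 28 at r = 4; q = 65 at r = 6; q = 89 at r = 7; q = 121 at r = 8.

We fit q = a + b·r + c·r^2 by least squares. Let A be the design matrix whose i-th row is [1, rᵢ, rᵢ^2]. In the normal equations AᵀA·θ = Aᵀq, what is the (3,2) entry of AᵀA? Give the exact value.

Row 3 ↔ basis r^2, column 2 ↔ basis r, so (AᵀA)_{3,2} = Σᵢ (r^2)·(r) = (0)·(0) + (1)·(1) + (4)·(2) + (16)·(4) + (36)·(6) + (49)·(7) + (64)·(8) = 1144.

1144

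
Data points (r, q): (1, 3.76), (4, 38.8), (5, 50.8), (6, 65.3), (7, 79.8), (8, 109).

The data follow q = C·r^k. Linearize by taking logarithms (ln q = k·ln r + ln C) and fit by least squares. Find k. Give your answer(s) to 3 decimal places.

k = 1.595

Linearized form: ln q = k·ln r + ln C. From the 6 transformed points,
Σln r = 8.8128, Σ(ln r)² = 15.8331, Σln q = 22.1606, Σln r·ln q = 37.1586.
Equations: 15.8331·k + 8.8128·ln C = 37.1586;  8.8128·k + 6·ln C = 22.1606.
Solving (det = 17.3327): k = 1.59548, ln C = 1.34998.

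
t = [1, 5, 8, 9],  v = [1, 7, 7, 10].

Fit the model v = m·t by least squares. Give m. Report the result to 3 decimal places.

Entries of XᵀX: Σt·t = 171.
And Σt·v = 182.
So XᵀX·[m]ᵀ = Xᵀv: [[171]]·[m]ᵀ = [182]ᵀ.
Hence m = 182 / 171 ≈ 1.06433.

m = 1.064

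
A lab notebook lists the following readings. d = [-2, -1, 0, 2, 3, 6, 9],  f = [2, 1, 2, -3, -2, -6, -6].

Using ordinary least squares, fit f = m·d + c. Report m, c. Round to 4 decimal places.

From the data, Σd·d = 135, Σd = 17, Σ1 = 7.
Right-hand side: Σd·f = -107, Σf = -12.
So XᵀX·[m, c]ᵀ = Xᵀf: [[135, 17]; [17, 7]]·[m, c]ᵀ = [-107, -12]ᵀ.
Δ = 135·7 − 17² = 656.
m = ((-107)·7 − 17·(-12))/656 = -545/656; c = (135·(-12) − 17·(-107))/656 = 199/656.

m = -0.8308, c = 0.3034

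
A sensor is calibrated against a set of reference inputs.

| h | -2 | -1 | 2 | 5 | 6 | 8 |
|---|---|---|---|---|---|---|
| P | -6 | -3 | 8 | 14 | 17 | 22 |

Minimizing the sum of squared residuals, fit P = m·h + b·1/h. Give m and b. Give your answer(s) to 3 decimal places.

Sums needed: Σh·h = 134, Σh·1/h = 6, Σ1/h·1/h = 22801/14400.
Moment sums: Σh·P = 379, Σ1/h·P = 1103/60.
Eliminating b: (22801/14400)·(row 1) − 6·(row 2) gives (1268467/7200)·m = (22801/14400)·379 − 6·(1103/60) = 7053259/14400, so m = 7053259/2536934.
Then b = ((1103/60) − 6·(7053259/2536934))/(22801/14400) = 1363440/1268467.

m = 2.780, b = 1.075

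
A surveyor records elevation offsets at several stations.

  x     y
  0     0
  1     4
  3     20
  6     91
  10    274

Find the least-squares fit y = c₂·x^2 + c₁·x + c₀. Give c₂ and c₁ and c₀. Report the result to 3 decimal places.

Setting ∂/∂c₂ … = 0 gives: 11378·c₂ + 1244·c₁ + 146·c₀ = 30860;  1244·c₂ + 146·c₁ + 20·c₀ = 3350;  146·c₂ + 20·c₁ + 5·c₀ = 389.
Inverting the 3×3 Gram matrix, [c₂, c₁, c₀]ᵀ = [1301/429, -1349/429, 261/143]ᵀ.

c₂ = 3.033, c₁ = -3.145, c₀ = 1.825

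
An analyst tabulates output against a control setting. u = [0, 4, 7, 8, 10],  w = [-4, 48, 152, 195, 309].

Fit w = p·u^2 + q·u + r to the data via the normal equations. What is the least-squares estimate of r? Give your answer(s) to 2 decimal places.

r = -3.89

Forming XᵀX = [[16753, 1919, 229]; [1919, 229, 29]; [229, 29, 5]] and Xᵀw = [51596, 5906, 700]ᵀ gives XᵀX·[p, q, r]ᵀ = Xᵀw.
Inverting the 3×3 Gram matrix, [p, q, r]ᵀ = [121465/39819, 28690/39819, -51613/13273]ᵀ.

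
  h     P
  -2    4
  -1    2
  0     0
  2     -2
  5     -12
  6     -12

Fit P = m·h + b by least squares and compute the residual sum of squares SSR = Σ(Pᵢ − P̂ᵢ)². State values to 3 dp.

SSR = 7.325

XᵀX·[m, b]ᵀ = XᵀP reads: 70·m + 10·b = -146;  10·m + 6·b = -20.
Δ = 70·6 − 10² = 320.
m = ((-146)·6 − 10·(-20))/320 = -169/80; b = (70·(-20) − 10·(-146))/320 = 3/16.
Residuals: -33/80, -3/10, -3/16, 163/80, -13/8, 39/80; SSR = 293/40.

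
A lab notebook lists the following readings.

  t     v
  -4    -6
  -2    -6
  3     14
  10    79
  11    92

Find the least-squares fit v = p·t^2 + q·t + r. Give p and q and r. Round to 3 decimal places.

p = 0.462, q = 3.333, r = -0.483

Entries of XᵀX: Σt^2·t^2 = 24994, Σt^2·t = 2286, Σt^2 = 250, Σt·t = 250, Σt = 18, Σ1 = 5.
And Σt^2·v = 19038, Σt·v = 1880, Σv = 173.
So XᵀX·[p, q, r]ᵀ = Xᵀv: [[24994, 2286, 250]; [2286, 250, 18]; [250, 18, 5]]·[p, q, r]ᵀ = [19038, 1880, 173]ᵀ.
Solving the 3×3 system (Gaussian elimination) gives p = 226723/491116, q = 1637111/491116, r = -59284/122779.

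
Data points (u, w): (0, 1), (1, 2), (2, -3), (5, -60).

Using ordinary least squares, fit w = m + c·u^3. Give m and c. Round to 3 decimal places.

m = 1.485, c = -0.492

Forming AᵀA = [[4, 134]; [134, 15690]] and Aᵀw = [-60, -7522]ᵀ gives AᵀA·[m, c]ᵀ = Aᵀw.
Determinant 4·15690 − 134² = 44804.
m = ((-60)·15690 − 134·(-7522))/44804 = 16637/11201; c = (4·(-7522) − 134·(-60))/44804 = -5512/11201.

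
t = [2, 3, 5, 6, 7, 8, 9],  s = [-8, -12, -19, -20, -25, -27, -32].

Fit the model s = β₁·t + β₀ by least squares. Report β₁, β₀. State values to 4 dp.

Entries of MᵀM: Σt·t = 268, Σt = 40, Σ1 = 7.
Right-hand side: Σt·s = -946, Σs = -143.
Normal equations: [[268, 40]; [40, 7]]·[β₁, β₀]ᵀ = [-946, -143]ᵀ.
Δ = 268·7 − 40² = 276.
β₁ = ((-946)·7 − 40·(-143))/276 = -451/138; β₀ = (268·(-143) − 40·(-946))/276 = -121/69.

β₁ = -3.2681, β₀ = -1.7536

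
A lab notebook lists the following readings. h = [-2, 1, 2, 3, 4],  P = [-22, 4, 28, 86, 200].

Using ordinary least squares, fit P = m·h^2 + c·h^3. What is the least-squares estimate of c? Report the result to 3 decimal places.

Setting ∂/∂m … = 0 gives: 370·m + 1268·c = 4002;  1268·m + 4954·c = 15526.
(Σh^2·h^2 = 370, Σh^2·h^3 = 1268, Σh^3·h^3 = 4954, Σh^2·P = 4002, Σh^3·P = 15526.)
Eliminating c: 4954·(row 1) − 1268·(row 2) gives 225156·m = 4954·4002 − 1268·15526 = 138940, so m = 34735/56289.
Then c = (15526 − 1268·(34735/56289))/4954 = 167521/56289.

c = 2.976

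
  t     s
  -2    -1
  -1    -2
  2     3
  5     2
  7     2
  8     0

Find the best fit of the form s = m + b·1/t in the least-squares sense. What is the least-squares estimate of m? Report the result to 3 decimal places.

The normal system AᵀA·[m, b]ᵀ = Aᵀs is [[6, -149/280]; [-149/280, 123561/78400]]·[m, b]ᵀ = [4, 164/35]ᵀ.
Eliminating b: (123561/78400)·(row 1) − (-149/280)·(row 2) gives (143833/15680)·m = (123561/78400)·4 − (-149/280)·(164/35) = 172433/19600, so m = 689732/719165.
Then b = ((164/35) − (-149/280)·(689732/719165))/(123561/78400) = 474208/143833.

m = 0.959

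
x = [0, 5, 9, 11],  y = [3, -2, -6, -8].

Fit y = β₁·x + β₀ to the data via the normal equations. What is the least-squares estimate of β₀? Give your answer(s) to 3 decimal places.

Compute the Gram sums: Σx·x = 227, Σx = 25, Σ1 = 4.
And Σx·y = -152, Σy = -13.
Δ = 227·4 − 25² = 283.
β₁ = ((-152)·4 − 25·(-13))/283 = -1; β₀ = (227·(-13) − 25·(-152))/283 = 3.

β₀ = 3.000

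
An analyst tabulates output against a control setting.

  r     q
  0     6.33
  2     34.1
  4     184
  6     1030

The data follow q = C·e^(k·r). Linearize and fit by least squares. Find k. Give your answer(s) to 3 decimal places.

Let Y = ln q. Fitting Y = k·r + ln C by least squares:
Σr = 12.0000, Σ(r)² = 56.0000, Σln q = 17.5268, Σr·ln q = 69.5422.
Normal system: [[56.0000, 12.0000]; [12.0000, 4]]·[k, ln C]ᵀ = [69.5422, 17.5268]ᵀ.
Slope k = (n·Σr·ln q − Σr·Σln q)/(n·Σ(r)² − (Σr)²) = (4·69.5422 − 12.0000·17.5268)/80.0000 = 0.84808; ln C = (Σln q − k·Σr)/n = 1.83746.

k = 0.848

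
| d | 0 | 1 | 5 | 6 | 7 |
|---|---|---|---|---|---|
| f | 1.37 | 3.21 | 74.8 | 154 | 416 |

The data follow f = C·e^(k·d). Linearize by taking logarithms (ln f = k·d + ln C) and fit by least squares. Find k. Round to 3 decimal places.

k = 0.801

With ln fᵢ as the transformed response and dᵢ as the regressor:
XᵀX = [[111.0000, 19.0000]; [19.0000, 5]], rhs = [95.1769, 16.8635]ᵀ  (here Σd = 19.0000, Σ(d)² = 111.0000, Σln f = 16.8635, Σd·ln f = 95.1769).
Slope k = (n·Σd·ln f − Σd·Σln f)/(n·Σ(d)² − (Σd)²) = (5·95.1769 − 19.0000·16.8635)/194.0000 = 0.80143; ln C = (Σln f − k·Σd)/n = 0.32728.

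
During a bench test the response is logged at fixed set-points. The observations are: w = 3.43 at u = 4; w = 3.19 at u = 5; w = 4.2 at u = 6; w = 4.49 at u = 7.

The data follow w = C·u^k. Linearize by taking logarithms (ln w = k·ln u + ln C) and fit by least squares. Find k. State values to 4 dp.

Linearized form: ln w = k·ln u + ln C. From the 4 transformed points,
Σln u = 6.7334, Σ(ln u)² = 11.5091, Σln w = 5.3295, Σln u·ln w = 9.0695.
Equations: 11.5091·k + 6.7334·ln C = 9.0695;  6.7334·k + 4·ln C = 5.3295.
Solving (det = 0.6976): k = 0.56207, ln C = 0.38622.

k = 0.5621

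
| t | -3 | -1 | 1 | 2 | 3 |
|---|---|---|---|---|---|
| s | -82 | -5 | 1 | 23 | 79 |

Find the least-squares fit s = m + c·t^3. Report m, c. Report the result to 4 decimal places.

m = -1.5765, c = 2.9853

Forming MᵀM = [[5, 8]; [8, 1524]] and Mᵀs = [16, 4537]ᵀ gives MᵀM·[m, c]ᵀ = Mᵀs.
Determinant 5·1524 − 8² = 7556.
m = (16·1524 − 8·4537)/7556 = -2978/1889; c = (5·4537 − 8·16)/7556 = 22557/7556.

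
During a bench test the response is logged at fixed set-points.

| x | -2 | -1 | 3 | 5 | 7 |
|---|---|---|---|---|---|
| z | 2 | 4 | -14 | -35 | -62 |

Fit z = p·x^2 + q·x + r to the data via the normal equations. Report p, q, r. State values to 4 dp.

p = -0.9671, q = -2.3858, r = 1.7469

With design matrix M, MᵀM = [[3124, 486, 88]; [486, 88, 12]; [88, 12, 5]] and Mᵀz = [-4027, -659, -105]ᵀ.
Row-reducing yields p = -42883/44342, q = -105793/44342, r = 38731/22171.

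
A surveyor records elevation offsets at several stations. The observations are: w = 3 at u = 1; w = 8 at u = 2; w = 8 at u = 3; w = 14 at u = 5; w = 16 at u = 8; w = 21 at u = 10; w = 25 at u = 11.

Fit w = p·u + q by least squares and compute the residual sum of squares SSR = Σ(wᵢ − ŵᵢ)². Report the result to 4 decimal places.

Sums needed: Σu·u = 324, Σu = 40, Σ1 = 7.
Right-hand side: Σu·w = 726, Σw = 95.
So AᵀA·[p, q]ᵀ = Aᵀw: [[324, 40]; [40, 7]]·[p, q]ᵀ = [726, 95]ᵀ.
Δ = 324·7 − 40² = 668.
p = (726·7 − 40·95)/668 = 641/334; q = (324·95 − 40·726)/668 = 435/167.
Residuals: -509/334, 260/167, -121/334, 601/334, -327/167, -133/167, 429/334; SSR = 2377/167.

SSR = 14.2335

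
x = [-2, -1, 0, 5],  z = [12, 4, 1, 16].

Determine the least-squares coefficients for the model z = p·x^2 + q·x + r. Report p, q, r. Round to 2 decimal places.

Normal-equation sums: Σx^2·x^2 = 642, Σx^2·x = 116, Σx^2 = 30, Σx·x = 30, Σx = 2, Σ1 = 4.
Right-hand side: Σx^2·z = 452, Σx·z = 52, Σz = 33.
So AᵀA·[p, q, r]ᵀ = Aᵀz: [[642, 116, 30]; [116, 30, 2]; [30, 2, 4]]·[p, q, r]ᵀ = [452, 52, 33]ᵀ.
Row-reducing yields p = 2345/1892, q = -5851/1892, r = 947/1892.

p = 1.24, q = -3.09, r = 0.50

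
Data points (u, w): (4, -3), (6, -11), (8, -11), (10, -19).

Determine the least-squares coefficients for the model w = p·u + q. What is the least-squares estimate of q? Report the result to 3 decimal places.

q = 5.800

The normal equations are: 216·p + 28·q = -356;  28·p + 4·q = -44.
(Σu·u = 216, Σu = 28, Σ1 = 4, Σu·w = -356, Σw = -44.)
det = 216·4 − 28² = 80.
p = ((-356)·4 − 28·(-44))/80 = -12/5; q = (216·(-44) − 28·(-356))/80 = 29/5.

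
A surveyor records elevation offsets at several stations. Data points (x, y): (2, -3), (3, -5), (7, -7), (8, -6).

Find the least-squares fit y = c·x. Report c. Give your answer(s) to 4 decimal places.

c = -0.9365

Compute the Gram sums: Σx·x = 126.
Moment sums: Σx·y = -118.
So AᵀA·[c]ᵀ = Aᵀy: [[126]]·[c]ᵀ = [-118]ᵀ.
Hence c = -118 / 126 ≈ -0.936508.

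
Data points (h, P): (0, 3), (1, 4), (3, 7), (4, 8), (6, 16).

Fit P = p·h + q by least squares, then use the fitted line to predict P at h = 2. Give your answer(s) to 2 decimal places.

P̂ = 5.96

The normal equations are: 62·p + 14·q = 153;  14·p + 5·q = 38.
Δ = 62·5 − 14² = 114.
p = (153·5 − 14·38)/114 = 233/114; q = (62·38 − 14·153)/114 = 107/57.
At h = 2: P̂ = (233/114)·(2) + (107/57)·(1) = 340/57.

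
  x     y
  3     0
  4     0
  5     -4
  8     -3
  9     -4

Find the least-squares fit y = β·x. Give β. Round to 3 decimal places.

β = -0.410

The normal system AᵀA·[β]ᵀ = Aᵀy is [[195]]·[β]ᵀ = [-80]ᵀ.
β = (-80)/195 = -0.410256.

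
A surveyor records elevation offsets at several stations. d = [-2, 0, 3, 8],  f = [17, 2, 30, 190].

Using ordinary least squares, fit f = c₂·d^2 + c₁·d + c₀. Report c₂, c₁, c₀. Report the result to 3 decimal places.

c₂ = 2.968, c₁ = -0.418, c₀ = 3.547

The normal system XᵀX·[c₂, c₁, c₀]ᵀ = Xᵀf is [[4193, 531, 77]; [531, 77, 9]; [77, 9, 4]]·[c₂, c₁, c₀]ᵀ = [12498, 1576, 239]ᵀ.
Row-reducing yields c₂ = 15347/5170, c₁ = -2161/5170, c₀ = 1834/517.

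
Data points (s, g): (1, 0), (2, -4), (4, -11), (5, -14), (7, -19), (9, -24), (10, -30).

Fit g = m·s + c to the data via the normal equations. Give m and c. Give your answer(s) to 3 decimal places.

m = -3.117, c = 2.348

Entries of MᵀM: Σs·s = 276, Σs = 38, Σ1 = 7.
Moment sums: Σs·g = -771, Σg = -102.
Eliminating c: 7·(row 1) − 38·(row 2) gives 488·m = 7·(-771) − 38·(-102) = -1521, so m = -1521/488.
Then c = ((-102) − 38·(-1521/488))/7 = 573/244.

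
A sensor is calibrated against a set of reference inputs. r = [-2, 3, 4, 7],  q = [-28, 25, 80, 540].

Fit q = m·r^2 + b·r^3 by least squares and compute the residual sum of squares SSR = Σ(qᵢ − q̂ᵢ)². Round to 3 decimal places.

Entries of MᵀM: Σr^2·r^2 = 2754, Σr^2·r^3 = 18042, Σr^3·r^3 = 122538.
Moment sums: Σr^2·q = 27853, Σr^3·q = 191239.
MᵀM·[m, b]ᵀ = Mᵀq becomes [[2754, 18042]; [18042, 122538]]·[m, b]ᵀ = [27853, 191239]ᵀ.
Eliminating b: 122538·(row 1) − 18042·(row 2) gives 11955888·m = 122538·27853 − 18042·191239 = -37283124, so m = -3106927/996324.
Then b = (191239 − 18042·(-3106927/996324))/122538 = 2012365/996324.
Residuals: 52463/83027, -121951/83027, 52116/83027, 157/11861; SSR = 245001/83027.

SSR = 2.951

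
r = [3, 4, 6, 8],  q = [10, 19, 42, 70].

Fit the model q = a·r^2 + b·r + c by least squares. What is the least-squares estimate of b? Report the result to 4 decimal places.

Forming XᵀX = [[5729, 819, 125]; [819, 125, 21]; [125, 21, 4]] and Xᵀq = [6386, 918, 141]ᵀ gives XᵀX·[a, b, c]ᵀ = Xᵀq.
Solving the 3×3 system (Gaussian elimination) gives a = 545/796, b = 3579/796, c = -3881/398.

b = 4.4962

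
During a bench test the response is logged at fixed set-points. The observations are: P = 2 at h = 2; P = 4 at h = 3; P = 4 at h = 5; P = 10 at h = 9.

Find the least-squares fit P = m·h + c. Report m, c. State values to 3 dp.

m = 1.078, c = -0.122

Normal-equation sums: Σh·h = 119, Σh = 19, Σ1 = 4.
Right-hand side: Σh·P = 126, ΣP = 20.
Δ = 119·4 − 19² = 115.
m = (126·4 − 19·20)/115 = 124/115; c = (119·20 − 19·126)/115 = -14/115.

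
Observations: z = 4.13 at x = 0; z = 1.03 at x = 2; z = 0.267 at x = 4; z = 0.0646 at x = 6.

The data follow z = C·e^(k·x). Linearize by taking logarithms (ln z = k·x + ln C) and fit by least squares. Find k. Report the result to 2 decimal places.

Let Y = ln z. Fitting Y = k·x + ln C by least squares:
AᵀA = [[56.0000, 12.0000]; [12.0000, 4]], rhs = [-21.6602, -2.6122]ᵀ  (here Σx = 12.0000, Σ(x)² = 56.0000, Σln z = -2.6122, Σx·ln z = -21.6602).
Solving (det = 80.0000): k = -0.69118, ln C = 1.42048.

k = -0.69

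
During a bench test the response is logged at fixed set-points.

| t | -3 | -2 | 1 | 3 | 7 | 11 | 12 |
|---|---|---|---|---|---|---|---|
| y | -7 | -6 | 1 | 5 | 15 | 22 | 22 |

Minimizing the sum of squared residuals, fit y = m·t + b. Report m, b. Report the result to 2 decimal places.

m = 2.05, b = -1.06

Sums needed: Σt·t = 337, Σt = 29, Σ1 = 7.
For Aᵀy: Σt·y = 660, Σy = 52.
AᵀA·[m, b]ᵀ = Aᵀy becomes [[337, 29]; [29, 7]]·[m, b]ᵀ = [660, 52]ᵀ.
Δ = 337·7 − 29² = 1518.
m = (660·7 − 29·52)/1518 = 1556/759; b = (337·52 − 29·660)/1518 = -808/759.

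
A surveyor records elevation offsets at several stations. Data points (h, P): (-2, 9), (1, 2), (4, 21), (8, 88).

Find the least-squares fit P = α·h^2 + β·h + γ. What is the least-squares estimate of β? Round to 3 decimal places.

From the data, Σh^2·h^2 = 4369, Σh^2·h = 569, Σh^2 = 85, Σh·h = 85, Σh = 11, Σ1 = 4.
Right-hand side: Σh^2·P = 6006, Σh·P = 772, ΣP = 120.
XᵀX·[α, β, γ]ᵀ = XᵀP becomes [[4369, 569, 85]; [569, 85, 11]; [85, 11, 4]]·[α, β, γ]ᵀ = [6006, 772, 120]ᵀ.
Row-reducing yields α = 829/564, β = -523/564, γ = 371/282.

β = -0.927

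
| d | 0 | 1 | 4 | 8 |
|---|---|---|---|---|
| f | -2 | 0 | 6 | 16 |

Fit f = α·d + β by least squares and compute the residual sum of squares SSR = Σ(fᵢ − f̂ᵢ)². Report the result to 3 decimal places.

SSR = 0.671

From the data, Σd·d = 81, Σd = 13, Σ1 = 4.
And Σd·f = 152, Σf = 20.
Normal equations: [[81, 13]; [13, 4]]·[α, β]ᵀ = [152, 20]ᵀ.
Determinant 81·4 − 13² = 155.
α = (152·4 − 13·20)/155 = 348/155; β = (81·20 − 13·152)/155 = -356/155.
Residuals: 46/155, 8/155, -106/155, 52/155; SSR = 104/155.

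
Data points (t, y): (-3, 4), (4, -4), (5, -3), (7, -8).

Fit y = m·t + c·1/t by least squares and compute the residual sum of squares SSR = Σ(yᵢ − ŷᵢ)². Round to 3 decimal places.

SSR = 5.920

Normal-equation sums: Σt·t = 99, Σt·1/t = 4, Σ1/t·1/t = 41281/176400.
For Mᵀy: Σt·y = -99, Σ1/t·y = -428/105.
MᵀM·[m, c]ᵀ = Mᵀy becomes [[99, 4]; [4, 41281/176400]]·[m, c]ᵀ = [-99, -428/105]ᵀ.
Eliminating c: (41281/176400)·(row 1) − 4·(row 2) gives (140491/19600)·m = (41281/176400)·(-99) − 4·(-428/105) = -403553/58800, so m = -403553/421473.
Then c = ((-428/105) − 4·(-403553/421473))/(41281/176400) = -147840/140491.
Residuals: 109131/140491, 39200/421473, 842050/421473, -483553/421473; SSR = 831682/140491.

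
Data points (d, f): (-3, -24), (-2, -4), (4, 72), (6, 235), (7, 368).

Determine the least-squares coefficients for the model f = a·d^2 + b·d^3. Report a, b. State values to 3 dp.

a = 0.474, b = 1.006

Entries of MᵀM: Σd^2·d^2 = 4050, Σd^2·d^3 = 25332, Σd^3·d^3 = 169194.
For Mᵀf: Σd^2·f = 27412, Σd^3·f = 182272.
So MᵀM·[a, b]ᵀ = Mᵀf: [[4050, 25332]; [25332, 169194]]·[a, b]ᵀ = [27412, 182272]ᵀ.
Eliminating b: 169194·(row 1) − 25332·(row 2) gives 43525476·a = 169194·27412 − 25332·182272 = 20631624, so a = 1719302/3627123.
Then b = (182272 − 25332·(1719302/3627123))/169194 = 3650068/3627123.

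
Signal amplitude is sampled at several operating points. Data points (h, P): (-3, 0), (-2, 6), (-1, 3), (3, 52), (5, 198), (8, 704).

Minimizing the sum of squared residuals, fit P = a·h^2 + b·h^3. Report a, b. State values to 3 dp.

Sums needed: Σh^2·h^2 = 4900, Σh^2·h^3 = 35860, Σh^3·h^3 = 279292.
Right-hand side: Σh^2·P = 50501, Σh^3·P = 386551.
Eliminating b: 279292·(row 1) − 35860·(row 2) gives 82591200·a = 279292·50501 − 35860·386551 = 242806432, so a = 7587701/2580975.
Then b = (386551 − 35860·(7587701/2580975))/279292 = 2078351/2064780.

a = 2.940, b = 1.007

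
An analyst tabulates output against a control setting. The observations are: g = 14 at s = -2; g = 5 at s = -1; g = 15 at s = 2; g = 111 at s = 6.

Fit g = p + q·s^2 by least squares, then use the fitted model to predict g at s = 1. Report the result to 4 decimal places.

ĝ = 5.2820

MᵀM·[p, q]ᵀ = Mᵀg reads: 4·p + 45·q = 145;  45·p + 1329·q = 4117.
(Σ1 = 4, Σs^2 = 45, Σs^2·s^2 = 1329, Σg = 145, Σs^2·g = 4117.)
Eliminating q: 1329·(row 1) − 45·(row 2) gives 3291·p = 1329·145 − 45·4117 = 7440, so p = 2480/1097.
Then q = (4117 − 45·(2480/1097))/1329 = 9943/3291.
At s = 1: ĝ = (2480/1097)·(1) + (9943/3291)·(1) = 17383/3291.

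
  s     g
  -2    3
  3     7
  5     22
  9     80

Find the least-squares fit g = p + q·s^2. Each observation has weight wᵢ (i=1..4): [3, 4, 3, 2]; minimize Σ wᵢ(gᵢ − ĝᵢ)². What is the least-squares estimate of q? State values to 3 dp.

q = 1.006

Sums needed: Σwᵢ·1 = 12, Σwᵢ·s^2 = 285, Σwᵢ·s^2·s^2 = 15369.
Right-hand side: Σwᵢ·g = 263, Σwᵢ·s^2·g = 14898.
So MᵀWM·[p, q]ᵀ = MᵀWg: [[12, 285]; [285, 15369]]·[p, q]ᵀ = [263, 14898]ᵀ.
det = 12·15369 − 285² = 103203.
p = (263·15369 − 285·14898)/103203 = -67961/34401; q = (12·14898 − 285·263)/103203 = 34607/34401.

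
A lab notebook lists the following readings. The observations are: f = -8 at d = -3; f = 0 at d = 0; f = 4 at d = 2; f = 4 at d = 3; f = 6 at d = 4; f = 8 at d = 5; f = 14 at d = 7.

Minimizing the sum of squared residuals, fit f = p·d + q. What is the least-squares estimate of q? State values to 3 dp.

Compute the Gram sums: Σd·d = 112, Σd = 18, Σ1 = 7.
And Σd·f = 206, Σf = 28.
MᵀM·[p, q]ᵀ = Mᵀf becomes [[112, 18]; [18, 7]]·[p, q]ᵀ = [206, 28]ᵀ.
Eliminating q: 7·(row 1) − 18·(row 2) gives 460·p = 7·206 − 18·28 = 938, so p = 469/230.
Then q = (28 − 18·(469/230))/7 = -143/115.

q = -1.243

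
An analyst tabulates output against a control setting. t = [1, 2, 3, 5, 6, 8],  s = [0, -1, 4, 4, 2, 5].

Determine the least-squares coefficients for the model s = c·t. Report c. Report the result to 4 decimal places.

Sums needed: Σt·t = 139.
And Σt·s = 82.
XᵀX·[c]ᵀ = Xᵀs becomes [[139]]·[c]ᵀ = [82]ᵀ.
Hence c = 82 / 139 ≈ 0.589928.

c = 0.5899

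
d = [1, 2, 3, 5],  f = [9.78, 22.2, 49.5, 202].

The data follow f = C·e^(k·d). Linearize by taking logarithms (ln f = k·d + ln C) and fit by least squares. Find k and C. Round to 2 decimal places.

k = 0.75, C = 4.82

Let Y = ln f. Fitting Y = k·d + ln C by least squares:
Σd = 11.0000, Σ(d)² = 39.0000, Σln f = 14.5907, Σd·ln f = 46.7278.
Normal system: [[39.0000, 11.0000]; [11.0000, 4]]·[k, ln C]ᵀ = [46.7278, 14.5907]ᵀ.
Slope k = (n·Σd·ln f − Σd·Σln f)/(n·Σ(d)² − (Σd)²) = (4·46.7278 − 11.0000·14.5907)/35.0000 = 0.75468; ln C = (Σln f − k·Σd)/n = 1.57230, so C = exp(1.57230) = 4.81773.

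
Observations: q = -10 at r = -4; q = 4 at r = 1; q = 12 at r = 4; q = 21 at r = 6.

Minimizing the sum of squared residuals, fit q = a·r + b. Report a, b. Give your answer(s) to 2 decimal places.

Normal-equation sums: Σr·r = 69, Σr = 7, Σ1 = 4.
For Aᵀq: Σr·q = 218, Σq = 27.
Δ = 69·4 − 7² = 227.
a = (218·4 − 7·27)/227 = 683/227; b = (69·27 − 7·218)/227 = 337/227.

a = 3.01, b = 1.48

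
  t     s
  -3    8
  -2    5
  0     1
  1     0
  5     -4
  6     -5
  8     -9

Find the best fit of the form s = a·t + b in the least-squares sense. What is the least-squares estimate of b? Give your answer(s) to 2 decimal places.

The normal equations are: 139·a + 15·b = -156;  15·a + 7·b = -4.
(Σt·t = 139, Σt = 15, Σ1 = 7, Σt·s = -156, Σs = -4.)
det = 139·7 − 15² = 748.
a = ((-156)·7 − 15·(-4))/748 = -258/187; b = (139·(-4) − 15·(-156))/748 = 446/187.

b = 2.39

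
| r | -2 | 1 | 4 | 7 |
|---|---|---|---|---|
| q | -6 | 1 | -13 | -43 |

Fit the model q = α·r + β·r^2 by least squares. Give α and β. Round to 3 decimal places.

α = 0.958, β = -1.018

Entries of AᵀA: Σr·r = 70, Σr·r^2 = 400, Σr^2·r^2 = 2674.
Right-hand side: Σr·q = -340, Σr^2·q = -2338.
Normal equations: [[70, 400]; [400, 2674]]·[α, β]ᵀ = [-340, -2338]ᵀ.
Eliminating β: 2674·(row 1) − 400·(row 2) gives 27180·α = 2674·(-340) − 400·(-2338) = 26040, so α = 434/453.
Then β = ((-2338) − 400·(434/453))/2674 = -461/453.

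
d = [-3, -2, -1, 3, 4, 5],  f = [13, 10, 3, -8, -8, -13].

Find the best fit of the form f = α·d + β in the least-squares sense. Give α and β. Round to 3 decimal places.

α = -3.103, β = 2.603

Setting ∂/∂α … = 0 gives: 64·α + 6·β = -183;  6·α + 6·β = -3.
(Σd·d = 64, Σd = 6, Σ1 = 6, Σd·f = -183, Σf = -3.)
det = 64·6 − 6² = 348.
α = ((-183)·6 − 6·(-3))/348 = -90/29; β = (64·(-3) − 6·(-183))/348 = 151/58.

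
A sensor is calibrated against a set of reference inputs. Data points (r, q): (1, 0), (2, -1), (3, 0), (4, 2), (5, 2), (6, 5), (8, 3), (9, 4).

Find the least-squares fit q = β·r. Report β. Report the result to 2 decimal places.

β = 0.45

Compute the Gram sums: Σr·r = 236.
Right-hand side: Σr·q = 106.
Hence β = 106 / 236 ≈ 0.449153.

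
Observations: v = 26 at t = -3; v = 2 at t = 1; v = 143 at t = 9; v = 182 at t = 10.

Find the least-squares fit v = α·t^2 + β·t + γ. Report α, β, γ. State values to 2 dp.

α = 2.01, β = -2.18, γ = 1.62

Compute the Gram sums: Σt^2·t^2 = 16643, Σt^2·t = 1703, Σt^2 = 191, Σt·t = 191, Σt = 17, Σ1 = 4.
For Aᵀv: Σt^2·v = 30019, Σt·v = 3031, Σv = 353.
So AᵀA·[α, β, γ]ᵀ = Aᵀv: [[16643, 1703, 191]; [1703, 191, 17]; [191, 17, 4]]·[α, β, γ]ᵀ = [30019, 3031, 353]ᵀ.
Inverting the 3×3 Gram matrix, [α, β, γ]ᵀ = [4419/2200, -24033/11000, 8927/5500]ᵀ.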